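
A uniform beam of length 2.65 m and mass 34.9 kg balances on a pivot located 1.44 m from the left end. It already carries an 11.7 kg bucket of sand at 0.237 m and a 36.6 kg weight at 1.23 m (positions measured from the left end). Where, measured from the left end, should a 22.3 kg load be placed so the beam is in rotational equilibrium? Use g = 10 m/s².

x ≈ 2.6 m from the left end

Sum moments about the pivot (at 1.44 m from the left end) (the support reaction has zero arm there).
Beam weight: 34.9 × 10 = 349 N down at 1.325 m → arm 0.115 m, τ = 349 × 0.115 = 40.14 N·m counterclockwise.
Bucket of sand: 11.7 × 10 = 117 N down at 0.237 m → arm 1.203 m, τ = 117 × 1.203 = 140.8 N·m counterclockwise.
Weight: 36.6 × 10 = 366 N down at 1.23 m → arm 0.21 m, τ = 366 × 0.21 = 76.86 N·m counterclockwise.
Net moment of existing loads = 257.8 N·m counterclockwise.
The load weighs 22.3 × 10 = 223 N and must supply an equal clockwise moment, so its lever arm about the pivot is 257.8 / 223 = 1.16 m.
That puts it at 1.44 + 1.16 = 2.6 m from the left end.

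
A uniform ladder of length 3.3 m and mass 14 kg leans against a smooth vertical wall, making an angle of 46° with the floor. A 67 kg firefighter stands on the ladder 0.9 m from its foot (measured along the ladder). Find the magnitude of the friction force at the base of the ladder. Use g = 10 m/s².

About the foot of the ladder:
Ladder weight 14×10 = 140 N acts at 1.65 m along the ladder; its horizontal arm is 1.65·cos46° = 1.146 m → τ = 160.4 N·m clockwise.
Firefighter: 67×10 = 670 N at 0.9 m → arm 0.6252 m → τ = 418.9 N·m clockwise.
Wall normal N acts horizontally at the top; its moment arm is the height L sinθ = 3.3·sin46° = 2.374 m, counterclockwise.
For rotational equilibrium, N × 2.374 = 579.3, so N = 244 N.
ΣFx = 0: friction at the foot balances the wall's push, so f = N_wall = 244 N.

f ≈ 244 N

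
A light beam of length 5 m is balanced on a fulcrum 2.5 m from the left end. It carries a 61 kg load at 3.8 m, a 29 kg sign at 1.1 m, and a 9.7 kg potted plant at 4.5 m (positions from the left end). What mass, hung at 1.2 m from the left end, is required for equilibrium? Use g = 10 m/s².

Take moments about the fulcrum (at 2.5 m from the left end).
Load: 61 × 10 = 610 N down at 3.8 m → arm 1.3 m, τ = 610 × 1.3 = 793 N·m clockwise.
Sign: 29 × 10 = 290 N down at 1.1 m → arm 1.4 m, τ = 290 × 1.4 = 406 N·m counterclockwise.
Potted plant: 9.7 × 10 = 97 N down at 4.5 m → arm 2 m, τ = 97 × 2 = 194 N·m clockwise.
Net moment of known loads = 581 N·m clockwise.
An unknown mass m at 1.2 m has arm 1.3 m; its moment is m·g·1.3 counterclockwise.
Στ = 0 ⇒ m × 10 × 1.3 = 581 ⇒ m = 581 / (10 × 1.3) = 44.7 kg.

m ≈ 44.7 kg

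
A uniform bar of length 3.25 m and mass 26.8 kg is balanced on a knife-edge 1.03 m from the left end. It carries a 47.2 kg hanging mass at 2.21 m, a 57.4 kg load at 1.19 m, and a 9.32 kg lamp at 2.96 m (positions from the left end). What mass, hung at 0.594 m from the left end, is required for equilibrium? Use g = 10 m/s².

m ≈ 227 kg

Choose the knife-edge (at 1.03 m from the left end) as the axis so the support reaction has zero arm there.
Beam weight: 26.8 × 10 = 268 N down at 1.625 m → arm 0.595 m, τ = 268 × 0.595 = 159.5 N·m clockwise.
Hanging mass: 47.2 × 10 = 472 N down at 2.21 m → arm 1.18 m, τ = 472 × 1.18 = 557 N·m clockwise.
Load: 57.4 × 10 = 574 N down at 1.19 m → arm 0.16 m, τ = 574 × 0.16 = 91.84 N·m clockwise.
Lamp: 9.32 × 10 = 93.2 N down at 2.96 m → arm 1.93 m, τ = 93.2 × 1.93 = 179.9 N·m clockwise.
Net moment of known loads = 988.2 N·m clockwise.
An unknown mass m at 0.594 m has arm 0.436 m; its moment is m·g·0.436 counterclockwise.
Setting net torque to zero: m × 10 × 0.436 = 988.2 → m = 988.2 / (10 × 0.436) = 227 kg.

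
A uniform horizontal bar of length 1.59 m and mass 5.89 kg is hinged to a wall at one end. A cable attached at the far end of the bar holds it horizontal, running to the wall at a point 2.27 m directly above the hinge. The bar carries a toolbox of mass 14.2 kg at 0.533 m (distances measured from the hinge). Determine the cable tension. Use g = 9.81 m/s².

T ≈ 92.3 N

Take moments about the hinge.
Beam weight: 5.89 × 9.81 = 57.78 N down at 0.795 m → arm 0.795 m, τ = 57.78 × 0.795 = 45.94 N·m clockwise.
Toolbox: 14.2 × 9.81 = 139.3 N down at 0.533 m → arm 0.533 m, τ = 139.3 × 0.533 = 74.25 N·m clockwise.
Total clockwise load moment = 120.2 N·m.
The cable tension T acts at 1.59 m; only its component perpendicular to the bar, T sinθ, produces torque. sinθ = h/√(h²+d²) = 2.27/√(2.27²+1.59²) = 0.8191.
Balancing moments: T × 1.59 × 0.8191 = 120.2, giving T = 120.2 / 1.302 = 92.3 N.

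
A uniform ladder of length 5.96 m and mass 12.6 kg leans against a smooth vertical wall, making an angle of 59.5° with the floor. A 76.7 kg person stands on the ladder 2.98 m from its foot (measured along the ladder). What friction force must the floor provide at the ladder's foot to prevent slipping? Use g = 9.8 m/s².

f ≈ 258 N

About the foot of the ladder:
Ladder weight 12.6×9.8 = 123.5 N acts at 2.98 m along the ladder; its horizontal arm is 2.98·cos59.5° = 1.512 m → τ = 186.7 N·m clockwise.
Person: 76.7×9.8 = 751.7 N at 2.98 m → arm 1.512 m → τ = 1137 N·m clockwise.
Wall normal N acts horizontally at the top; its moment arm is the height L sinθ = 5.96·sin59.5° = 5.135 m, counterclockwise.
For rotational equilibrium, N × 5.135 = 1324, so N = 258 N.
ΣFx = 0: friction at the foot balances the wall's push, so f = N_wall = 258 N.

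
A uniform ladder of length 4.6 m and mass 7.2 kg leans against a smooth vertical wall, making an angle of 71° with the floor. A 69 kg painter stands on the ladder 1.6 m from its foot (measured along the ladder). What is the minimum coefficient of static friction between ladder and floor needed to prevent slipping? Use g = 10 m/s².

Choose the foot of the ladder as the axis so the floor normal and friction both act there and drop out.
Ladder weight 7.2×10 = 72 N acts at 2.3 m along the ladder; its horizontal arm is 2.3·cos71° = 0.7488 m → τ = 53.91 N·m clockwise.
Painter: 69×10 = 690 N at 1.6 m → arm 0.5209 m → τ = 359.4 N·m clockwise.
Wall normal N acts horizontally at the top; its moment arm is the height L sinθ = 4.6·sin71° = 4.349 m, counterclockwise.
Setting net torque to zero: N × 4.349 = 413.3 → N = 95.03 N.
ΣFx = 0 ⇒ f = N_wall = 95.03 N. ΣFy = 0 ⇒ N_floor = 762 N.
μ_min = f / N_floor = 95.03 / 762 = 0.125.

μ_min ≈ 0.125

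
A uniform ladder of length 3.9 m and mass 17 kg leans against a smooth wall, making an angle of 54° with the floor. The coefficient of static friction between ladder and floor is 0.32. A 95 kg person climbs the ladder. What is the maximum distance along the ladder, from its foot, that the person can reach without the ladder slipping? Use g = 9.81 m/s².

Take moments about the foot of the ladder.
Ladder weight 17×9.81 = 166.8 N acts at 1.95 m along the ladder; its horizontal arm is 1.95·cos54° = 1.146 m → τ = 191.2 N·m clockwise.
Person weight 95×9.81 = 932 N at distance d → arm d·cos54° → τ = 932·d·0.5878 clockwise.
Wall normal N at the top has arm L sinθ = 3.155 m counterclockwise, so Στ = 0 gives N·3.155 = 191.2 + 547.8·d.
ΣFy = 0 ⇒ N_floor = 1099 N, so the maximum friction is μ_s·N_floor = 0.32×1099 = 351.7 N. ΣFx = 0 ⇒ N_wall = f, so at the slipping point N = 351.7 N.
Substituting: 351.7×3.155 = 191.2 + 547.8·d ⇒ d = (1110 − 191.2) / 547.8 = 1.68 m.

d ≈ 1.68 m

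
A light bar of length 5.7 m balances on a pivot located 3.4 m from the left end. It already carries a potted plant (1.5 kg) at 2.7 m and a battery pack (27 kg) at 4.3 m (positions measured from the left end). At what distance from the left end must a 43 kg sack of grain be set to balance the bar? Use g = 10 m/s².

x ≈ 2.86 m from the left end

Sum moments about the pivot (at 3.4 m from the left end) (the support reaction has zero arm there).
Potted plant: 1.5 × 10 = 15 N down at 2.7 m → arm 0.7 m, τ = 15 × 0.7 = 10.5 N·m counterclockwise.
Battery pack: 27 × 10 = 270 N down at 4.3 m → arm 0.9 m, τ = 270 × 0.9 = 243 N·m clockwise.
Net moment of existing loads = 232.5 N·m clockwise.
The sack of grain weighs 43 × 10 = 430 N and must supply an equal counterclockwise moment, so its lever arm about the pivot is 232.5 / 430 = 0.541 m.
That puts it at 3.4 − 0.541 = 2.86 m from the left end.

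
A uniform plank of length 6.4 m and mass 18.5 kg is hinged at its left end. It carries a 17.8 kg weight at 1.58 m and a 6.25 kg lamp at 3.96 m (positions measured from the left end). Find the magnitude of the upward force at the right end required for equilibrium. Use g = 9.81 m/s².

F ≈ 172 N

Sum moments about the left end (the unknown pivot reaction has zero arm there).
Beam weight: 18.5 × 9.81 = 181.5 N down at 3.2 m → arm 3.2 m, τ = 181.5 × 3.2 = 580.8 N·m clockwise.
Weight: 17.8 × 9.81 = 174.6 N down at 1.58 m → arm 1.58 m, τ = 174.6 × 1.58 = 275.9 N·m clockwise.
Lamp: 6.25 × 9.81 = 61.31 N down at 3.96 m → arm 3.96 m, τ = 61.31 × 3.96 = 242.8 N·m clockwise.
Net moment of the loads = 1100 N·m clockwise.
The upward force F acts at the right end, arm 6.4 m, giving F × 6.4 counterclockwise.
Setting net torque to zero: F × 6.4 = 1100 → F = 1100 / 6.4 = 172 N.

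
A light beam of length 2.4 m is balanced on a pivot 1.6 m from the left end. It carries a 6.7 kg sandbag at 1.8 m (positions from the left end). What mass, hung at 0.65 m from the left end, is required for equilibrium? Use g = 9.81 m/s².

m ≈ 1.41 kg

Sum moments about the pivot (at 1.6 m from the left end) (the support reaction has zero arm there).
Sandbag: 6.7 × 9.81 = 65.73 N down at 1.8 m → arm 0.2 m, τ = 65.73 × 0.2 = 13.15 N·m clockwise.
Net moment of known loads = 13.15 N·m clockwise.
An unknown mass m at 0.65 m has arm 0.95 m; its moment is m·g·0.95 counterclockwise.
Setting net torque to zero: m × 9.81 × 0.95 = 13.15 → m = 13.15 / (9.81 × 0.95) = 1.41 kg.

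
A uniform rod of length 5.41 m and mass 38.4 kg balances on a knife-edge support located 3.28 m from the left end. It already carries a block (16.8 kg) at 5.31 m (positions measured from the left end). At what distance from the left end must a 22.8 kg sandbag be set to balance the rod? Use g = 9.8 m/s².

x ≈ 2.75 m from the left end

Sum moments about the knife-edge support (at 3.28 m from the left end) (the support reaction has zero arm there).
Beam weight: 38.4 × 9.8 = 376.3 N down at 2.705 m → arm 0.575 m, τ = 376.3 × 0.575 = 216.4 N·m counterclockwise.
Block: 16.8 × 9.8 = 164.6 N down at 5.31 m → arm 2.03 m, τ = 164.6 × 2.03 = 334.1 N·m clockwise.
Net moment of existing loads = 117.7 N·m clockwise.
The sandbag weighs 22.8 × 9.8 = 223.4 N and must supply an equal counterclockwise moment, so its lever arm about the knife-edge support is 117.7 / 223.4 = 0.527 m.
That puts it at 3.28 − 0.527 = 2.75 m from the left end.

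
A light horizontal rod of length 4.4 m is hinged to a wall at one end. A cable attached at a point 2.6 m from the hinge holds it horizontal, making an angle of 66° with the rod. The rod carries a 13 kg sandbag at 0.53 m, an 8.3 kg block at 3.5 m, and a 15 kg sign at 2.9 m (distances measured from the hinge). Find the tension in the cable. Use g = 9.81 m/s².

Take moments about the hinge.
Sandbag: 13 × 9.81 = 127.5 N down at 0.53 m → arm 0.53 m, τ = 127.5 × 0.53 = 67.58 N·m clockwise.
Block: 8.3 × 9.81 = 81.42 N down at 3.5 m → arm 3.5 m, τ = 81.42 × 3.5 = 285 N·m clockwise.
Sign: 15 × 9.81 = 147.2 N down at 2.9 m → arm 2.9 m, τ = 147.2 × 2.9 = 426.9 N·m clockwise.
Total clockwise load moment = 779.5 N·m.
The cable tension T acts at 2.6 m; only its component perpendicular to the rod, T sinθ, produces torque. sin 66° = 0.9135.
For rotational equilibrium, T × 2.6 × 0.9135 = 779.5, so T = 779.5 / 2.375 = 328 N.

T ≈ 328 N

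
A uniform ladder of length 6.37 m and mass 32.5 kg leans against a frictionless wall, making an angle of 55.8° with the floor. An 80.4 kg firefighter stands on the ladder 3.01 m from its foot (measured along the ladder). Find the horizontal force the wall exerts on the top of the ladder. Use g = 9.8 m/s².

Choose the foot of the ladder as the axis so the floor normal and friction both act there and drop out.
Ladder weight 32.5×9.8 = 318.5 N acts at 3.185 m along the ladder; its horizontal arm is 3.185·cos55.8° = 1.79 m → τ = 570.1 N·m clockwise.
Firefighter: 80.4×9.8 = 787.9 N at 3.01 m → arm 1.692 m → τ = 1333 N·m clockwise.
Wall normal N acts horizontally at the top; its moment arm is the height L sinθ = 6.37·sin55.8° = 5.269 m, counterclockwise.
Setting net torque to zero: N × 5.269 = 1903 → N = 361 N.

N_wall ≈ 361 N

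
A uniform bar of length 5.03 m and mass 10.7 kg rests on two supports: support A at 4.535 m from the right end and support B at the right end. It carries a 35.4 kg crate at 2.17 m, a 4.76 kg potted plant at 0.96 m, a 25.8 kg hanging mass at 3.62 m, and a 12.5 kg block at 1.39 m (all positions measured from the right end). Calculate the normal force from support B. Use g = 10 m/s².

R_B ≈ 409 N

About support A:
Beam weight: 10.7 × 10 = 107 N down at 2.515 m → arm 2.02 m, τ = 107 × 2.02 = 216.1 N·m clockwise.
Crate: 35.4 × 10 = 354 N down at 2.17 m → arm 2.365 m, τ = 354 × 2.365 = 837.2 N·m clockwise.
Potted plant: 4.76 × 10 = 47.6 N down at 0.96 m → arm 3.575 m, τ = 47.6 × 3.575 = 170.2 N·m clockwise.
Hanging mass: 25.8 × 10 = 258 N down at 3.62 m → arm 0.915 m, τ = 258 × 0.915 = 236.1 N·m clockwise.
Block: 12.5 × 10 = 125 N down at 1.39 m → arm 3.145 m, τ = 125 × 3.145 = 393.1 N·m clockwise.
Net load moment about support A = 1853 N·m clockwise.
Reaction R at support B is upward at 0 m, arm 4.535 m → moment R × 4.535 counterclockwise.
For rotational equilibrium, R × 4.535 = 1853, so R = 409 N.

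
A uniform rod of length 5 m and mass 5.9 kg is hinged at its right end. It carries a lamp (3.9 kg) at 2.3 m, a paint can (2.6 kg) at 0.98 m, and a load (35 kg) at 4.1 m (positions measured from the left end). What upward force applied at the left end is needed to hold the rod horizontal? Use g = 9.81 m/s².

F ≈ 132 N

Taking torques about the right end:
Beam weight: 5.9 × 9.81 = 57.88 N down at 2.5 m → arm 2.5 m, τ = 57.88 × 2.5 = 144.7 N·m counterclockwise.
Lamp: 3.9 × 9.81 = 38.26 N down at 2.3 m → arm 2.7 m, τ = 38.26 × 2.7 = 103.3 N·m counterclockwise.
Paint can: 2.6 × 9.81 = 25.51 N down at 0.98 m → arm 4.02 m, τ = 25.51 × 4.02 = 102.6 N·m counterclockwise.
Load: 35 × 9.81 = 343.4 N down at 4.1 m → arm 0.9 m, τ = 343.4 × 0.9 = 309.1 N·m counterclockwise.
Net moment of the loads = 659.7 N·m counterclockwise.
The upward force F acts at the left end, arm 5 m, giving F × 5 clockwise.
For rotational equilibrium, F × 5 = 659.7, so F = 659.7 / 5 = 132 N.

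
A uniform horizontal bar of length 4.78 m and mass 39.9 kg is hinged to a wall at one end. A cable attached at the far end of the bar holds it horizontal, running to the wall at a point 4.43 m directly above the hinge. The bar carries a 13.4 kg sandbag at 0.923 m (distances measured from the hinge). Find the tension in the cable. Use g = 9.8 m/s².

T ≈ 325 N

About the hinge:
Beam weight: 39.9 × 9.8 = 391 N down at 2.39 m → arm 2.39 m, τ = 391 × 2.39 = 934.5 N·m clockwise.
Sandbag: 13.4 × 9.8 = 131.3 N down at 0.923 m → arm 0.923 m, τ = 131.3 × 0.923 = 121.2 N·m clockwise.
Total clockwise load moment = 1056 N·m.
The cable tension T acts at 4.78 m; only its component perpendicular to the bar, T sinθ, produces torque. sinθ = h/√(h²+d²) = 4.43/√(4.43²+4.78²) = 0.6797.
For rotational equilibrium, T × 4.78 × 0.6797 = 1056, so T = 1056 / 3.249 = 325 N.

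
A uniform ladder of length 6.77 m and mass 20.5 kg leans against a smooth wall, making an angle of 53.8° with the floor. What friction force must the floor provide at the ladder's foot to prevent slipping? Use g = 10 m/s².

f ≈ 75 N

Taking torques about the foot of the ladder:
Ladder weight 20.5×10 = 205 N acts at 3.385 m along the ladder; its horizontal arm is 3.385·cos53.8° = 1.999 m → τ = 409.8 N·m clockwise.
Wall normal N acts horizontally at the top; its moment arm is the height L sinθ = 6.77·sin53.8° = 5.463 m, counterclockwise.
For rotational equilibrium, N × 5.463 = 409.8, so N = 75 N.
ΣFx = 0: friction at the foot balances the wall's push, so f = N_wall = 75 N.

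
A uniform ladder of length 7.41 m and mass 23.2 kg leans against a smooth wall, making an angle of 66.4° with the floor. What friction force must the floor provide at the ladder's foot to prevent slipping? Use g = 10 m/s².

f ≈ 50.7 N

Sum moments about the foot of the ladder (the floor normal and friction both act there and drop out).
Ladder weight 23.2×10 = 232 N acts at 3.705 m along the ladder; its horizontal arm is 3.705·cos66.4° = 1.483 m → τ = 344.1 N·m clockwise.
Wall normal N acts horizontally at the top; its moment arm is the height L sinθ = 7.41·sin66.4° = 6.79 m, counterclockwise.
For rotational equilibrium, N × 6.79 = 344.1, so N = 50.7 N.
ΣFx = 0: friction at the foot balances the wall's push, so f = N_wall = 50.7 N.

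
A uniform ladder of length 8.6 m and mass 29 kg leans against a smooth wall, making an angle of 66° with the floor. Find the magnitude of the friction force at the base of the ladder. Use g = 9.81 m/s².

f ≈ 63.3 N

Taking torques about the foot of the ladder:
Ladder weight 29×9.81 = 284.5 N acts at 4.3 m along the ladder; its horizontal arm is 4.3·cos66° = 1.749 m → τ = 497.6 N·m clockwise.
Wall normal N acts horizontally at the top; its moment arm is the height L sinθ = 8.6·sin66° = 7.856 m, counterclockwise.
Setting net torque to zero: N × 7.856 = 497.6 → N = 63.3 N.
ΣFx = 0: friction at the foot balances the wall's push, so f = N_wall = 63.3 N.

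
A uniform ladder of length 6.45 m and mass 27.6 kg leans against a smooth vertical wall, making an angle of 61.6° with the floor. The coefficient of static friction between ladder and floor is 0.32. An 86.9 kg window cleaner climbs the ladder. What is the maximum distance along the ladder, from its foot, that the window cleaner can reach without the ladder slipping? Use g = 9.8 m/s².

Choose the foot of the ladder as the axis so the floor normal and friction both act there and drop out.
Ladder weight 27.6×9.8 = 270.5 N acts at 3.225 m along the ladder; its horizontal arm is 3.225·cos61.6° = 1.534 m → τ = 414.9 N·m clockwise.
Window cleaner weight 86.9×9.8 = 851.6 N at distance d → arm d·cos61.6° → τ = 851.6·d·0.4756 clockwise.
Wall normal N at the top has arm L sinθ = 5.674 m counterclockwise, so Στ = 0 gives N·5.674 = 414.9 + 405·d.
ΣFy = 0 ⇒ N_floor = 1122 N, so the maximum friction is μ_s·N_floor = 0.32×1122 = 359 N. ΣFx = 0 ⇒ N_wall = f, so at the slipping point N = 359 N.
Substituting: 359×5.674 = 414.9 + 405·d ⇒ d = (2037 − 414.9) / 405 = 4.01 m.

d ≈ 4.01 m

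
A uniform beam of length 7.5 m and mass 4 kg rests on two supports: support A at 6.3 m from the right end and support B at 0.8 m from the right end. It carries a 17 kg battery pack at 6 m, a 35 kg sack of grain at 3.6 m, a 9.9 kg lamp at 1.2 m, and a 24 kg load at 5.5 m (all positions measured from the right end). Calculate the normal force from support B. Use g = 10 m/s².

R_B ≈ 326 N

Sum moments about support A (its reaction then has zero moment arm).
Beam weight: 4 × 10 = 40 N down at 3.75 m → arm 2.55 m, τ = 40 × 2.55 = 102 N·m clockwise.
Battery pack: 17 × 10 = 170 N down at 6 m → arm 0.3 m, τ = 170 × 0.3 = 51 N·m clockwise.
Sack of grain: 35 × 10 = 350 N down at 3.6 m → arm 2.7 m, τ = 350 × 2.7 = 945 N·m clockwise.
Lamp: 9.9 × 10 = 99 N down at 1.2 m → arm 5.1 m, τ = 99 × 5.1 = 504.9 N·m clockwise.
Load: 24 × 10 = 240 N down at 5.5 m → arm 0.8 m, τ = 240 × 0.8 = 192 N·m clockwise.
Net load moment about support A = 1795 N·m clockwise.
Reaction R at support B is upward at 0.8 m, arm 5.5 m → moment R × 5.5 counterclockwise.
Setting net torque to zero: R × 5.5 = 1795 → R = 326 N.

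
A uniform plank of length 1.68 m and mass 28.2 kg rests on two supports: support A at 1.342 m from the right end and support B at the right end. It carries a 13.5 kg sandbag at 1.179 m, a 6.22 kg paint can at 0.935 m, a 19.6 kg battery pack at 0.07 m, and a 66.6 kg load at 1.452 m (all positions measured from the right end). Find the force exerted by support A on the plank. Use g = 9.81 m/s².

Take moments about support B.
Beam weight: 28.2 × 9.81 = 276.6 N down at 0.84 m → arm 0.84 m, τ = 276.6 × 0.84 = 232.3 N·m counterclockwise.
Sandbag: 13.5 × 9.81 = 132.4 N down at 1.179 m → arm 1.179 m, τ = 132.4 × 1.179 = 156.1 N·m counterclockwise.
Paint can: 6.22 × 9.81 = 61.02 N down at 0.935 m → arm 0.935 m, τ = 61.02 × 0.935 = 57.05 N·m counterclockwise.
Battery pack: 19.6 × 9.81 = 192.3 N down at 0.07 m → arm 0.07 m, τ = 192.3 × 0.07 = 13.46 N·m counterclockwise.
Load: 66.6 × 9.81 = 653.3 N down at 1.452 m → arm 1.452 m, τ = 653.3 × 1.452 = 948.6 N·m counterclockwise.
Net load moment about support B = 1408 N·m counterclockwise.
Reaction R at support A is upward at 1.342 m, arm 1.342 m → moment R × 1.342 clockwise.
Balancing moments: R × 1.342 = 1408, giving R = 1050 N.

R_A ≈ 1050 N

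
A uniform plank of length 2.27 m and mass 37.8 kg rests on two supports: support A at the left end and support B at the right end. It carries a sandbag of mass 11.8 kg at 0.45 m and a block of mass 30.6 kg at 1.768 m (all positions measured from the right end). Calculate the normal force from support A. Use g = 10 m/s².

R_A ≈ 451 N

Taking torques about support B:
Beam weight: 37.8 × 10 = 378 N down at 1.135 m → arm 1.135 m, τ = 378 × 1.135 = 429 N·m counterclockwise.
Sandbag: 11.8 × 10 = 118 N down at 0.45 m → arm 0.45 m, τ = 118 × 0.45 = 53.1 N·m counterclockwise.
Block: 30.6 × 10 = 306 N down at 1.768 m → arm 1.768 m, τ = 306 × 1.768 = 541 N·m counterclockwise.
Net load moment about support B = 1023 N·m counterclockwise.
Reaction R at support A is upward at 2.27 m, arm 2.27 m → moment R × 2.27 clockwise.
For rotational equilibrium, R × 2.27 = 1023, so R = 451 N.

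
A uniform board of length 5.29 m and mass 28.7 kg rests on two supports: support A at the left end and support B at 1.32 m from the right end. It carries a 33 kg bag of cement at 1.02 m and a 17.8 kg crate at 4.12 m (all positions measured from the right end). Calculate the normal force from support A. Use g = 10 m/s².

Taking torques about support B:
Beam weight: 28.7 × 10 = 287 N down at 2.645 m → arm 1.325 m, τ = 287 × 1.325 = 380.3 N·m counterclockwise.
Bag of cement: 33 × 10 = 330 N down at 1.02 m → arm 0.3 m, τ = 330 × 0.3 = 99 N·m clockwise.
Crate: 17.8 × 10 = 178 N down at 4.12 m → arm 2.8 m, τ = 178 × 2.8 = 498.4 N·m counterclockwise.
Net load moment about support B = 779.7 N·m counterclockwise.
Reaction R at support A is upward at 5.29 m, arm 3.97 m → moment R × 3.97 clockwise.
Setting net torque to zero: R × 3.97 = 779.7 → R = 196 N.

R_A ≈ 196 N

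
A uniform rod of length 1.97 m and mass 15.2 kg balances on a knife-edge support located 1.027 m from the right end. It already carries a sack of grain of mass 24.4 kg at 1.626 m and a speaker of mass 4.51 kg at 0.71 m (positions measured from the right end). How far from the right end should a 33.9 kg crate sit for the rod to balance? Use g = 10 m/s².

Take moments about the knife-edge support (at 1.027 m from the right end).
Beam weight: 15.2 × 10 = 152 N down at 0.985 m → arm 0.042 m, τ = 152 × 0.042 = 6.384 N·m clockwise.
Sack of grain: 24.4 × 10 = 244 N down at 1.626 m → arm 0.599 m, τ = 244 × 0.599 = 146.2 N·m counterclockwise.
Speaker: 4.51 × 10 = 45.1 N down at 0.71 m → arm 0.317 m, τ = 45.1 × 0.317 = 14.3 N·m clockwise.
Net moment of existing loads = 125.5 N·m counterclockwise.
The crate weighs 33.9 × 10 = 339 N and must supply an equal clockwise moment, so its lever arm about the knife-edge support is 125.5 / 339 = 0.37 m.
That puts it at 1.027 − 0.37 = 0.657 m from the right end.

x ≈ 0.657 m from the right end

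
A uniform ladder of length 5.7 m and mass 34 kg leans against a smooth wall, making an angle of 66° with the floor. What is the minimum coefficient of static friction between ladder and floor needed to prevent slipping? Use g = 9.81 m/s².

μ_min ≈ 0.223

Sum moments about the foot of the ladder (the floor normal and friction both act there and drop out).
Ladder weight 34×9.81 = 333.5 N acts at 2.85 m along the ladder; its horizontal arm is 2.85·cos66° = 1.159 m → τ = 386.5 N·m clockwise.
Wall normal N acts horizontally at the top; its moment arm is the height L sinθ = 5.7·sin66° = 5.207 m, counterclockwise.
For rotational equilibrium, N × 5.207 = 386.5, so N = 74.23 N.
ΣFx = 0 ⇒ f = N_wall = 74.23 N. ΣFy = 0 ⇒ N_floor = 333.5 N.
μ_min = f / N_floor = 74.23 / 333.5 = 0.223.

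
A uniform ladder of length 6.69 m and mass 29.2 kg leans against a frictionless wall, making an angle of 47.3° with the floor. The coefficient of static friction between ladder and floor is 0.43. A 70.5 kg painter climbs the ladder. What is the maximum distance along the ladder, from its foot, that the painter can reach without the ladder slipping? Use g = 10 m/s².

d ≈ 3.02 m

Choose the foot of the ladder as the axis so the floor normal and friction both act there and drop out.
Ladder weight 29.2×10 = 292 N acts at 3.345 m along the ladder; its horizontal arm is 3.345·cos47.3° = 2.268 m → τ = 662.3 N·m clockwise.
Painter weight 70.5×10 = 705 N at distance d → arm d·cos47.3° → τ = 705·d·0.6782 clockwise.
Wall normal N at the top has arm L sinθ = 4.917 m counterclockwise, so Στ = 0 gives N·4.917 = 662.3 + 478.1·d.
ΣFy = 0 ⇒ N_floor = 997 N, so the maximum friction is μ_s·N_floor = 0.43×997 = 428.7 N. ΣFx = 0 ⇒ N_wall = f, so at the slipping point N = 428.7 N.
Substituting: 428.7×4.917 = 662.3 + 478.1·d ⇒ d = (2108 − 662.3) / 478.1 = 3.02 m.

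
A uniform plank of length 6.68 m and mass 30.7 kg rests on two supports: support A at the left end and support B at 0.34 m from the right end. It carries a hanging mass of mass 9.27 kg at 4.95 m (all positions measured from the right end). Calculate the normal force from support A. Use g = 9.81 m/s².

Sum moments about support B (its reaction then has zero moment arm).
Beam weight: 30.7 × 9.81 = 301.2 N down at 3.34 m → arm 3 m, τ = 301.2 × 3 = 903.6 N·m counterclockwise.
Hanging mass: 9.27 × 9.81 = 90.94 N down at 4.95 m → arm 4.61 m, τ = 90.94 × 4.61 = 419.2 N·m counterclockwise.
Net load moment about support B = 1323 N·m counterclockwise.
Reaction R at support A is upward at 6.68 m, arm 6.34 m → moment R × 6.34 clockwise.
Balancing moments: R × 6.34 = 1323, giving R = 209 N.

R_A ≈ 209 N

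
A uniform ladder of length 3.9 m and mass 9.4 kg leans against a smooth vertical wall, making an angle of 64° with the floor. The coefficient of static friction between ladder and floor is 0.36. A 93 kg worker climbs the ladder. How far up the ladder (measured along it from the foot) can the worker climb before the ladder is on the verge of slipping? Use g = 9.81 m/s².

About the foot of the ladder:
Ladder weight 9.4×9.81 = 92.21 N acts at 1.95 m along the ladder; its horizontal arm is 1.95·cos64° = 0.8548 m → τ = 78.82 N·m clockwise.
Worker weight 93×9.81 = 912.3 N at distance d → arm d·cos64° → τ = 912.3·d·0.4384 clockwise.
Wall normal N at the top has arm L sinθ = 3.505 m counterclockwise, so Στ = 0 gives N·3.505 = 78.82 + 400·d.
ΣFy = 0 ⇒ N_floor = 1005 N, so the maximum friction is μ_s·N_floor = 0.36×1005 = 361.8 N. ΣFx = 0 ⇒ N_wall = f, so at the slipping point N = 361.8 N.
Substituting: 361.8×3.505 = 78.82 + 400·d ⇒ d = (1268 − 78.82) / 400 = 2.97 m.

d ≈ 2.97 m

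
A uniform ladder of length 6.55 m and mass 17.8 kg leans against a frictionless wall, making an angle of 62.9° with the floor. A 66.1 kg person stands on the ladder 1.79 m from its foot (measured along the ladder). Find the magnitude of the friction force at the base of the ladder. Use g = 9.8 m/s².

f ≈ 135 N

Taking torques about the foot of the ladder:
Ladder weight 17.8×9.8 = 174.4 N acts at 3.275 m along the ladder; its horizontal arm is 3.275·cos62.9° = 1.492 m → τ = 260.2 N·m clockwise.
Person: 66.1×9.8 = 647.8 N at 1.79 m → arm 0.8154 m → τ = 528.2 N·m clockwise.
Wall normal N acts horizontally at the top; its moment arm is the height L sinθ = 6.55·sin62.9° = 5.831 m, counterclockwise.
Setting net torque to zero: N × 5.831 = 788.4 → N = 135 N.
ΣFx = 0: friction at the foot balances the wall's push, so f = N_wall = 135 N.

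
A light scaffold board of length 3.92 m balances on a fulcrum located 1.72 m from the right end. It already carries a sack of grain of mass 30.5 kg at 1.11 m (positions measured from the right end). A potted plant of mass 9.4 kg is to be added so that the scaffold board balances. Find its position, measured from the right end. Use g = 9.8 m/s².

x ≈ 3.7 m from the right end

Taking torques about the fulcrum (at 1.72 m from the right end):
Sack of grain: 30.5 × 9.8 = 298.9 N down at 1.11 m → arm 0.61 m, τ = 298.9 × 0.61 = 182.3 N·m clockwise.
Net moment of existing loads = 182.3 N·m clockwise.
The potted plant weighs 9.4 × 9.8 = 92.12 N and must supply an equal counterclockwise moment, so its lever arm about the fulcrum is 182.3 / 92.12 = 1.98 m.
That puts it at 1.72 + 1.98 = 3.7 m from the right end.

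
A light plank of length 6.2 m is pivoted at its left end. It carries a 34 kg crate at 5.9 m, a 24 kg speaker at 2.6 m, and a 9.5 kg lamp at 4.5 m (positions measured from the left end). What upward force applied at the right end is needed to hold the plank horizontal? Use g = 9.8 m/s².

Choose the left end as the axis so the unknown pivot reaction has zero arm there.
Crate: 34 × 9.8 = 333.2 N down at 5.9 m → arm 5.9 m, τ = 333.2 × 5.9 = 1966 N·m clockwise.
Speaker: 24 × 9.8 = 235.2 N down at 2.6 m → arm 2.6 m, τ = 235.2 × 2.6 = 611.5 N·m clockwise.
Lamp: 9.5 × 9.8 = 93.1 N down at 4.5 m → arm 4.5 m, τ = 93.1 × 4.5 = 418.9 N·m clockwise.
Net moment of the loads = 2996 N·m clockwise.
The upward force F acts at the right end, arm 6.2 m, giving F × 6.2 counterclockwise.
For rotational equilibrium, F × 6.2 = 2996, so F = 2996 / 6.2 = 483 N.

F ≈ 483 N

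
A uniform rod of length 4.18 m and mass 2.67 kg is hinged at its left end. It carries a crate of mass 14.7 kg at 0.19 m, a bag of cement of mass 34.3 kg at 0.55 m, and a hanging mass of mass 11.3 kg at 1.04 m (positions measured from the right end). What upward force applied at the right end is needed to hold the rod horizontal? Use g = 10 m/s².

F ≈ 536 N

Choose the left end as the axis so the unknown pivot reaction has zero arm there.
Beam weight: 2.67 × 10 = 26.7 N down at 2.09 m → arm 2.09 m, τ = 26.7 × 2.09 = 55.8 N·m clockwise.
Crate: 14.7 × 10 = 147 N down at 0.19 m → arm 3.99 m, τ = 147 × 3.99 = 586.5 N·m clockwise.
Bag of cement: 34.3 × 10 = 343 N down at 0.55 m → arm 3.63 m, τ = 343 × 3.63 = 1245 N·m clockwise.
Hanging mass: 11.3 × 10 = 113 N down at 1.04 m → arm 3.14 m, τ = 113 × 3.14 = 354.8 N·m clockwise.
Net moment of the loads = 2242 N·m clockwise.
The upward force F acts at the right end, arm 4.18 m, giving F × 4.18 counterclockwise.
Balancing moments: F × 4.18 = 2242, giving F = 2242 / 4.18 = 536 N.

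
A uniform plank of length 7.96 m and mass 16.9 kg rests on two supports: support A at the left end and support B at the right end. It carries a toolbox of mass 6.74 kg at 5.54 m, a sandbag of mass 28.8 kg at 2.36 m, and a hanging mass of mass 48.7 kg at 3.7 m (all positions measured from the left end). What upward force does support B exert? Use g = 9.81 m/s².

About support A:
Beam weight: 16.9 × 9.81 = 165.8 N down at 3.98 m → arm 3.98 m, τ = 165.8 × 3.98 = 659.9 N·m clockwise.
Toolbox: 6.74 × 9.81 = 66.12 N down at 5.54 m → arm 5.54 m, τ = 66.12 × 5.54 = 366.3 N·m clockwise.
Sandbag: 28.8 × 9.81 = 282.5 N down at 2.36 m → arm 2.36 m, τ = 282.5 × 2.36 = 666.7 N·m clockwise.
Hanging mass: 48.7 × 9.81 = 477.7 N down at 3.7 m → arm 3.7 m, τ = 477.7 × 3.7 = 1767 N·m clockwise.
Net load moment about support A = 3460 N·m clockwise.
Reaction R at support B is upward at 7.96 m, arm 7.96 m → moment R × 7.96 counterclockwise.
Setting net torque to zero: R × 7.96 = 3460 → R = 435 N.

R_B ≈ 435 N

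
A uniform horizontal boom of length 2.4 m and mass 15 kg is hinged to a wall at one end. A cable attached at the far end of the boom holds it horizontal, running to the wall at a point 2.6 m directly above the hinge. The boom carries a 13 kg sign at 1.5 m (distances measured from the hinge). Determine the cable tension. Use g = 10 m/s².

Taking torques about the hinge:
Beam weight: 15 × 10 = 150 N down at 1.2 m → arm 1.2 m, τ = 150 × 1.2 = 180 N·m clockwise.
Sign: 13 × 10 = 130 N down at 1.5 m → arm 1.5 m, τ = 130 × 1.5 = 195 N·m clockwise.
Total clockwise load moment = 375 N·m.
The cable tension T acts at 2.4 m; only its component perpendicular to the boom, T sinθ, produces torque. sinθ = h/√(h²+d²) = 2.6/√(2.6²+2.4²) = 0.7348.
Setting net torque to zero: T × 2.4 × 0.7348 = 375 → T = 375 / 1.764 = 213 N.

T ≈ 213 N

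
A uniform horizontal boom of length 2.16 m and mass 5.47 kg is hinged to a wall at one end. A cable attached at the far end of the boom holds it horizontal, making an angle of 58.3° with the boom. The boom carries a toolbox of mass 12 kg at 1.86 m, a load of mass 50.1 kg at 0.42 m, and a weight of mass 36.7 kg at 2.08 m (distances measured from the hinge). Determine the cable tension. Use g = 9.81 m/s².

Sum moments about the hinge (the unknown hinge reaction has zero arm there).
Beam weight: 5.47 × 9.81 = 53.66 N down at 1.08 m → arm 1.08 m, τ = 53.66 × 1.08 = 57.95 N·m clockwise.
Toolbox: 12 × 9.81 = 117.7 N down at 1.86 m → arm 1.86 m, τ = 117.7 × 1.86 = 218.9 N·m clockwise.
Load: 50.1 × 9.81 = 491.5 N down at 0.42 m → arm 0.42 m, τ = 491.5 × 0.42 = 206.4 N·m clockwise.
Weight: 36.7 × 9.81 = 360 N down at 2.08 m → arm 2.08 m, τ = 360 × 2.08 = 748.8 N·m clockwise.
Total clockwise load moment = 1232 N·m.
The cable tension T acts at 2.16 m; only its component perpendicular to the boom, T sinθ, produces torque. sin 58.3° = 0.8508.
Setting net torque to zero: T × 2.16 × 0.8508 = 1232 → T = 1232 / 1.838 = 670 N.

T ≈ 670 N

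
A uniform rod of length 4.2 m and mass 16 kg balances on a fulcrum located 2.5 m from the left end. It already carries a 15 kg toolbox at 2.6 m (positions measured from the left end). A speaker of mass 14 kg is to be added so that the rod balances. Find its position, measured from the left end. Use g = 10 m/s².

x ≈ 2.85 m from the left end

Taking torques about the fulcrum (at 2.5 m from the left end):
Beam weight: 16 × 10 = 160 N down at 2.1 m → arm 0.4 m, τ = 160 × 0.4 = 64 N·m counterclockwise.
Toolbox: 15 × 10 = 150 N down at 2.6 m → arm 0.1 m, τ = 150 × 0.1 = 15 N·m clockwise.
Net moment of existing loads = 49 N·m counterclockwise.
The speaker weighs 14 × 10 = 140 N and must supply an equal clockwise moment, so its lever arm about the fulcrum is 49 / 140 = 0.35 m.
That puts it at 2.5 + 0.35 = 2.85 m from the left end.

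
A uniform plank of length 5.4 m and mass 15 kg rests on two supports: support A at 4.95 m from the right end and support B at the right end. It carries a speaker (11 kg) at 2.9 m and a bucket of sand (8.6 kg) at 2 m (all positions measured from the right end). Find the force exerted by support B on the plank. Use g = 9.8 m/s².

Choose support A as the axis so its reaction then has zero moment arm.
Beam weight: 15 × 9.8 = 147 N down at 2.7 m → arm 2.25 m, τ = 147 × 2.25 = 330.8 N·m clockwise.
Speaker: 11 × 9.8 = 107.8 N down at 2.9 m → arm 2.05 m, τ = 107.8 × 2.05 = 221 N·m clockwise.
Bucket of sand: 8.6 × 9.8 = 84.28 N down at 2 m → arm 2.95 m, τ = 84.28 × 2.95 = 248.6 N·m clockwise.
Net load moment about support A = 800.4 N·m clockwise.
Reaction R at support B is upward at 0 m, arm 4.95 m → moment R × 4.95 counterclockwise.
Setting net torque to zero: R × 4.95 = 800.4 → R = 162 N.

R_B ≈ 162 N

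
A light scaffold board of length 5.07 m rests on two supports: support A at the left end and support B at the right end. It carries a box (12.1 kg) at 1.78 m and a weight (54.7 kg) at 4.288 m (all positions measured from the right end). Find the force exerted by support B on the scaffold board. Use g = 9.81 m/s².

About support A:
Box: 12.1 × 9.81 = 118.7 N down at 1.78 m → arm 3.29 m, τ = 118.7 × 3.29 = 390.5 N·m clockwise.
Weight: 54.7 × 9.81 = 536.6 N down at 4.288 m → arm 0.782 m, τ = 536.6 × 0.782 = 419.6 N·m clockwise.
Net load moment about support A = 810.1 N·m clockwise.
Reaction R at support B is upward at 0 m, arm 5.07 m → moment R × 5.07 counterclockwise.
Setting net torque to zero: R × 5.07 = 810.1 → R = 160 N.

R_B ≈ 160 N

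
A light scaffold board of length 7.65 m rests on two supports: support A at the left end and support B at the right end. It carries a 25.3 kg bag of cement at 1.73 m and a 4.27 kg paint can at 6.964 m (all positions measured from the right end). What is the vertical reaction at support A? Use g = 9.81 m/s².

R_A ≈ 94.3 N

Sum moments about support B (its reaction then has zero moment arm).
Bag of cement: 25.3 × 9.81 = 248.2 N down at 1.73 m → arm 1.73 m, τ = 248.2 × 1.73 = 429.4 N·m counterclockwise.
Paint can: 4.27 × 9.81 = 41.89 N down at 6.964 m → arm 6.964 m, τ = 41.89 × 6.964 = 291.7 N·m counterclockwise.
Net load moment about support B = 721.1 N·m counterclockwise.
Reaction R at support A is upward at 7.65 m, arm 7.65 m → moment R × 7.65 clockwise.
For rotational equilibrium, R × 7.65 = 721.1, so R = 94.3 N.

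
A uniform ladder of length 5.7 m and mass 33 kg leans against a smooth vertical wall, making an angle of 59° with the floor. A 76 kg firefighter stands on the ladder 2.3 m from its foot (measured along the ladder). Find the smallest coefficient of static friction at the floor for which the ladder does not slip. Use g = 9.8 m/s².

μ_min ≈ 0.26

Sum moments about the foot of the ladder (the floor normal and friction both act there and drop out).
Ladder weight 33×9.8 = 323.4 N acts at 2.85 m along the ladder; its horizontal arm is 2.85·cos59° = 1.468 m → τ = 474.8 N·m clockwise.
Firefighter: 76×9.8 = 744.8 N at 2.3 m → arm 1.185 m → τ = 882.6 N·m clockwise.
Wall normal N acts horizontally at the top; its moment arm is the height L sinθ = 5.7·sin59° = 4.886 m, counterclockwise.
For rotational equilibrium, N × 4.886 = 1357, so N = 277.7 N.
ΣFx = 0 ⇒ f = N_wall = 277.7 N. ΣFy = 0 ⇒ N_floor = 1068 N.
μ_min = f / N_floor = 277.7 / 1068 = 0.26.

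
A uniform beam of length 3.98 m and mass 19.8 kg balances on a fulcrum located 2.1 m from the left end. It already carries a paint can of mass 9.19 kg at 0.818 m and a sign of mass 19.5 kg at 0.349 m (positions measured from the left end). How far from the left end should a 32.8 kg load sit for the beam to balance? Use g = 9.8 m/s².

x ≈ 3.57 m from the left end

Take moments about the fulcrum (at 2.1 m from the left end).
Beam weight: 19.8 × 9.8 = 194 N down at 1.99 m → arm 0.11 m, τ = 194 × 0.11 = 21.34 N·m counterclockwise.
Paint can: 9.19 × 9.8 = 90.06 N down at 0.818 m → arm 1.282 m, τ = 90.06 × 1.282 = 115.5 N·m counterclockwise.
Sign: 19.5 × 9.8 = 191.1 N down at 0.349 m → arm 1.751 m, τ = 191.1 × 1.751 = 334.6 N·m counterclockwise.
Net moment of existing loads = 471.4 N·m counterclockwise.
The load weighs 32.8 × 9.8 = 321.4 N and must supply an equal clockwise moment, so its lever arm about the fulcrum is 471.4 / 321.4 = 1.47 m.
That puts it at 2.1 + 1.47 = 3.57 m from the left end.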